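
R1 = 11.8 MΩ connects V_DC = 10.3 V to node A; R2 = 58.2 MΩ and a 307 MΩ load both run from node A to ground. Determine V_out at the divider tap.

R2 ‖ R_L = (58.2 × 307)/(58.2 + 307) = 48.92 MΩ.
Then V_out = V_DC · R2'/(R1 + R2') = 10.3 × 48.92/60.72 = 8.299 V.

V_out ≈ 8.30 V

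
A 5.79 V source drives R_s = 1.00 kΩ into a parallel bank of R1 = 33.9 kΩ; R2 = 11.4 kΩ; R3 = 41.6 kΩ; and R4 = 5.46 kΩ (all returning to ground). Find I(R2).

I ≈ 0.383 mA

Combine the parallel branches: R_p = (1/33.9 + 1/11.4 + 1/41.6 + 1/5.46)⁻¹ = 3.083 kΩ.
Node voltage V_A = V_in · R_p/(R_s + R_p) = 5.79 × 0.7551 = 4.372 V.
Branch current I = V_A/R2 = 4.372/11.4 = 0.3835 mA.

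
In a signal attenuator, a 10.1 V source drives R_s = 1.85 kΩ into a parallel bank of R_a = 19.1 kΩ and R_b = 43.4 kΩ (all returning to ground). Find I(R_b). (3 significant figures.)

I ≈ 0.204 mA

Equivalent of the parallel group: R_p = 13.26 kΩ.
V_A by voltage divider: V_A = 10.1 × 13.26/(1.85 + 13.26) = 8.864 V.
Branch current I = V_A/R_b = 8.864/43.4 = 0.2042 mA.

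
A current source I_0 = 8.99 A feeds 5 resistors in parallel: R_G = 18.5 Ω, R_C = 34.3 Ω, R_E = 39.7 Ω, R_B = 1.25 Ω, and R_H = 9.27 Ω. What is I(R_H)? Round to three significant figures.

I ≈ 0.954 A

Conductances: ΣG = 1/18.5 + 1/34.3 + 1/39.7 + 1/1.25 + 1/9.27 = 1.016 (1/Ω).
R_H takes the fraction G_k/ΣG = 0.1079/1.016 = 0.1061, so I = 8.99 × 0.1061 = 0.9543 A.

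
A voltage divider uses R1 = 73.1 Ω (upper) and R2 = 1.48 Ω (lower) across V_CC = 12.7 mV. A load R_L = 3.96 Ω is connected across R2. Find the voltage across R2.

First combine the lower leg with the load: R2 ‖ R_L = 1.077 Ω.
Voltage divider with the loaded lower leg: V_out = 12.7 × 1.077/(73.1 + 1.077) = 12.7 × 0.01452 = 0.1845 mV.

V_out ≈ 0.184 mV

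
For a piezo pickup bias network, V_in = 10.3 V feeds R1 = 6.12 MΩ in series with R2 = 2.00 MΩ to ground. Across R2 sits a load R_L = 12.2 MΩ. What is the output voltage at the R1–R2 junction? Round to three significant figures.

R2 ‖ R_L = (2.00 × 12.2)/(2.00 + 12.2) = 1.718 MΩ.
Voltage divider with the loaded lower leg: V_out = 10.3 × 1.718/(6.12 + 1.718) = 10.3 × 0.2192 = 2.258 V.

V_out ≈ 2.26 V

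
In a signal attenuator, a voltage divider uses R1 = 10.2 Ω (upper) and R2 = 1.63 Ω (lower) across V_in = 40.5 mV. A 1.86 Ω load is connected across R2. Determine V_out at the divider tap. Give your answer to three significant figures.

V_out ≈ 3.18 mV

The load sits in parallel with R2, giving an effective lower resistance R2' = R2·R_L/(R2+R_L) = 0.8687 Ω.
Voltage divider with the loaded lower leg: V_out = 40.5 × 0.8687/(10.2 + 0.8687) = 40.5 × 0.07848 = 3.179 mV.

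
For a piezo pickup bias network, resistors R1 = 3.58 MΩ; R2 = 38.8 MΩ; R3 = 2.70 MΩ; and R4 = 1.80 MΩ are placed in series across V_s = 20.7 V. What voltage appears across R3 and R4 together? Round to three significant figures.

V ≈ 1.99 V

Series total: ΣR = 3.58 + 38.8 + 2.70 + 1.80 = 46.88 MΩ.
R_{R3..R4} = 2.70 + 1.80 = 4.500 MΩ.
By the voltage-divider rule, V = 20.7 × 4.500/46.88 = 1.987 V.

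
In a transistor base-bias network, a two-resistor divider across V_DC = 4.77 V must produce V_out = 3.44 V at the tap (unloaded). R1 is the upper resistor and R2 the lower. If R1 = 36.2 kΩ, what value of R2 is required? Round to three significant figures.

R2 ≈ 93.6 kΩ

V_out/V_DC = R2/(R1+R2) = 0.7212.
Rearranging, R2 = R1·k/(1−k) = 36.2 × 2.586 = 93.63 kΩ.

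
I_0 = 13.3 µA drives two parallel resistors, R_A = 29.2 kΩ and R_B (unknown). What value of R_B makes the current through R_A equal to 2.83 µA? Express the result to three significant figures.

R_B ≈ 7.89 kΩ

In a two-way split, I_A/I_0 = R_B/(R_A + R_B).
2.83/13.3 = R_B/(R_A + R_B) → R_B = R_A · (0.2128)/(1 − 0.2128) = 29.2 × 0.2703 = 7.893 kΩ.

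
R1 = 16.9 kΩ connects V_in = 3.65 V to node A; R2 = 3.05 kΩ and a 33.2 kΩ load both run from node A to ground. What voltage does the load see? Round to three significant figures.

R2 ‖ R_L = (3.05 × 33.2)/(3.05 + 33.2) = 2.793 kΩ.
Now apply the divider: V_out = 3.65 × 0.1418 = 0.5177 V.
(Unloaded it would be 0.558 V; the load pulls it down.)

V_out ≈ 0.518 V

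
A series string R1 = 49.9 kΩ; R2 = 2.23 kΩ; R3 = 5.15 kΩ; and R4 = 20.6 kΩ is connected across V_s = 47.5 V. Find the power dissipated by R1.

ΣR = 77.88 kΩ → I = 47.5/77.88 = 0.6099 mA.
P = I²R = 0.3720 × 49.9 = 18.56 mW.

P ≈ 18.6 mW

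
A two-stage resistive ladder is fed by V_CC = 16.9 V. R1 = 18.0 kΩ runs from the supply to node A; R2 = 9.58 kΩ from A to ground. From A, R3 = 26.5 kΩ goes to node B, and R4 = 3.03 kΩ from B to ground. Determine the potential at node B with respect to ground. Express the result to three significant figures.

The second stage (R3 + R4 = 29.53 kΩ) loads node A in parallel with R2.
R2 ‖ (R3+R4) = 7.233 kΩ.
So V_A = 16.9 × 0.2867 = 4.845 V.
Then the unloaded second divider: V_B = V_A × R4/(R3+R4) = 4.845 × 0.1026 = 0.4971 V.

V_B ≈ 0.497 V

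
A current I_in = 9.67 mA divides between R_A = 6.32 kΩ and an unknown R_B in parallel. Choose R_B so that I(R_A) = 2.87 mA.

R_B ≈ 2.67 kΩ

Two-branch current divider: I_A = I_in · R_B/(R_A + R_B).
2.87/9.67 = R_B/(R_A + R_B) → R_B = R_A · (0.2968)/(1 − 0.2968) = 6.32 × 0.4221 = 2.667 kΩ.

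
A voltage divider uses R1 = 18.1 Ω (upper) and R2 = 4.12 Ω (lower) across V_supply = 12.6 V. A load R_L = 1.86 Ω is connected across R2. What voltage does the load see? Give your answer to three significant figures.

First combine the lower leg with the load: R2 ‖ R_L = 1.281 Ω.
Now apply the divider: V_out = 12.6 × 0.06612 = 0.8331 V.
(Unloaded it would be 2.34 V; the load pulls it down.)

V_out ≈ 0.833 V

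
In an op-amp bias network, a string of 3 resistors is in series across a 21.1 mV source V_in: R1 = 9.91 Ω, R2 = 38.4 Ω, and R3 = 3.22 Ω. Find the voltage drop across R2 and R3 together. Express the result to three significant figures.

V ≈ 17.0 mV

Series total: ΣR = 9.91 + 38.4 + 3.22 = 51.53 Ω.
R_{R2..R3} = 38.4 + 3.22 = 41.62 Ω.
By the voltage-divider rule, V = 21.1 × 41.62/51.53 = 17.04 mV.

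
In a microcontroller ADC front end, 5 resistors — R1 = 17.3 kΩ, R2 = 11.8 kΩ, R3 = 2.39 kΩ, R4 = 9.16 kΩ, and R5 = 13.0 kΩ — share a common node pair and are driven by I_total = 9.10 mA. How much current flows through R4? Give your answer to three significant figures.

ΣG = 1/17.3 + 1/11.8 + 1/2.39 + 1/9.16 + 1/13.0 = 0.7471.
Current divider: I(R4) = I_total · G_k/ΣG = 9.10 × (0.1092/0.7471) = 9.10 × 0.1461 = 1.330 mA.

I ≈ 1.33 mA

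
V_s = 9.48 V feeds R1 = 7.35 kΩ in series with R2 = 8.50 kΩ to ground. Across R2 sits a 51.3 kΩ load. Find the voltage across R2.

R2 ‖ R_L = (8.50 × 51.3)/(8.50 + 51.3) = 7.292 kΩ.
Now apply the divider: V_out = 9.48 × 0.4980 = 4.721 V.

V_out ≈ 4.72 V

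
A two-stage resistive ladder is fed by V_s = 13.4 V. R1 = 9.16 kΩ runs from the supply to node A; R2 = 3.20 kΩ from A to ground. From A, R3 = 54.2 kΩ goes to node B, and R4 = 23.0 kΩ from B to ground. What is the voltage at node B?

V_B ≈ 1.00 V

The second stage (R3 + R4 = 77.20 kΩ) loads node A in parallel with R2.
R2 ‖ (R3+R4) = 3.073 kΩ.
So V_A = 13.4 × 0.2512 = 3.366 V.
Then the unloaded second divider: V_B = V_A × R4/(R3+R4) = 3.366 × 0.2979 = 1.003 V.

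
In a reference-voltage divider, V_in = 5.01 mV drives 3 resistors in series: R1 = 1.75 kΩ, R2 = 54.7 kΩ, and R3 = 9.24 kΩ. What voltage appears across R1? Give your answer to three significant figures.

V ≈ 0.133 mV

Total series resistance ΣR = 1.75 + 54.7 + 9.24 = 65.69 kΩ.
V = V_in · R/ΣR = 5.01 × 0.02664 = 0.1335 mV.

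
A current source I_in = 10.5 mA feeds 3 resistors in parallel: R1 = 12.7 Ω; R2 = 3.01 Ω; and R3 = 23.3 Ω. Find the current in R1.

I ≈ 1.82 mA

ΣG = 1/12.7 + 1/3.01 + 1/23.3 = 0.4539.
Current divider: I(R1) = I_in · G_k/ΣG = 10.5 × (0.07874/0.4539) = 10.5 × 0.1735 = 1.822 mA.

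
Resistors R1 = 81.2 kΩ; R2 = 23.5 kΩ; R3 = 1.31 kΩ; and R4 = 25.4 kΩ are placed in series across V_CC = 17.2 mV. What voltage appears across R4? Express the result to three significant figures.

Total series resistance ΣR = 81.2 + 23.5 + 1.31 + 25.4 = 131.4 kΩ.
By the voltage-divider rule, V = 17.2 × 25.40/131.4 = 3.325 mV.

V ≈ 3.32 mV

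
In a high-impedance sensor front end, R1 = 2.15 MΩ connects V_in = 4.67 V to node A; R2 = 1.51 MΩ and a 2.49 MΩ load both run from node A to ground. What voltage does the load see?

The load sits in parallel with R2, giving an effective lower resistance R2' = R2·R_L/(R2+R_L) = 0.9400 MΩ.
Now apply the divider: V_out = 4.67 × 0.3042 = 1.421 V.
(Unloaded it would be 1.93 V; the load pulls it down.)

V_out ≈ 1.42 V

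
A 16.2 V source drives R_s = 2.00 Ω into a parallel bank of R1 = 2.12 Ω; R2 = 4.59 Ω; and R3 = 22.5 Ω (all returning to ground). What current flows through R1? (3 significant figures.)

Parallel bank: R_p = 1/(1/2.12 + 1/4.59 + 1/22.5) = 1.362 Ω.
V_A = 16.2 × 1.362/3.362 = 6.564 V.
I(R1) = V_A / R1 = 6.564/2.12 = 3.096 A.

I ≈ 3.10 A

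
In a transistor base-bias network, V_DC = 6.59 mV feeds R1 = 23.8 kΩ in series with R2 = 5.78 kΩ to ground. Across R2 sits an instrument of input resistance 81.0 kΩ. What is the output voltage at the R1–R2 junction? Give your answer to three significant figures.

V_out ≈ 1.22 mV

R2 ‖ R_L = (5.78 × 81.0)/(5.78 + 81.0) = 5.395 kΩ.
Voltage divider with the loaded lower leg: V_out = 6.59 × 5.395/(23.8 + 5.395) = 6.59 × 0.1848 = 1.218 mV.
(Unloaded it would be 1.29 mV; the load pulls it down.)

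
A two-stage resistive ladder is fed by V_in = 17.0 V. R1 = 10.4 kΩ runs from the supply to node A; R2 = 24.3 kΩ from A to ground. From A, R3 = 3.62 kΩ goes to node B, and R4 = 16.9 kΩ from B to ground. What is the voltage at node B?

V_B ≈ 7.24 V

Node A sees R2 in parallel with the series input of stage 2, R3 + R4 = 20.52 kΩ.
Effective lower resistance at A: R2 ‖ 20.52 = 11.13 kΩ.
First divider: V_A = V_in · 11.13/(10.4 + 11.13) = 8.786 V.
Then the unloaded second divider: V_B = V_A × R4/(R3+R4) = 8.786 × 0.8236 = 7.236 V.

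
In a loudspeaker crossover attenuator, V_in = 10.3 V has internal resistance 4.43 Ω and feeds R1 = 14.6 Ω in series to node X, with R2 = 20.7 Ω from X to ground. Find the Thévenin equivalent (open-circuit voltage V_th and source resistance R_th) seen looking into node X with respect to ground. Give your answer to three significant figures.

V_th ≈ 5.37 V, R_th ≈ 9.91 Ω

R1' = 4.43 + 14.6 = 19.03 Ω (source resistance + R1).
With X open, the divider is unloaded: V_th = 10.3 × 20.7/39.73 = 5.366 V.
With V_in suppressed (replaced by a short), R_th = R1' ‖ R2 = (19.03 × 20.7)/(19.03 + 20.7) = 9.915 Ω.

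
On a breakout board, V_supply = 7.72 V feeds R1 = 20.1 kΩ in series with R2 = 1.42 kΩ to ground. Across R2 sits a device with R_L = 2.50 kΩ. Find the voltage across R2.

First combine the lower leg with the load: R2 ‖ R_L = 0.9056 kΩ.
Now apply the divider: V_out = 7.72 × 0.04311 = 0.3328 V.
(Unloaded it would be 0.509 V; the load pulls it down.)

V_out ≈ 0.333 V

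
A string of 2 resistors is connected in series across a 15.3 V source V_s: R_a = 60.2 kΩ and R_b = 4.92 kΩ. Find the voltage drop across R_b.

V ≈ 1.16 V

ΣR = 60.2 + 4.92 = 65.12 kΩ.
Voltage divider: V = V_s · (4.920 / 65.12) = 15.3 × 0.07555 = 1.156 V.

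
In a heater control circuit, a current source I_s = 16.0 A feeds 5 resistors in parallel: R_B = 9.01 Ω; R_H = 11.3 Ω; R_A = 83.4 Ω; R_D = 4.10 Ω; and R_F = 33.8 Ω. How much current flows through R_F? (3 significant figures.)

Conductances: ΣG = 1/9.01 + 1/11.3 + 1/83.4 + 1/4.10 + 1/33.8 = 0.4850 (1/Ω).
R_F takes the fraction G_k/ΣG = 0.02959/0.4850 = 0.06101, so I = 16.0 × 0.06101 = 0.9761 A.

I ≈ 0.976 A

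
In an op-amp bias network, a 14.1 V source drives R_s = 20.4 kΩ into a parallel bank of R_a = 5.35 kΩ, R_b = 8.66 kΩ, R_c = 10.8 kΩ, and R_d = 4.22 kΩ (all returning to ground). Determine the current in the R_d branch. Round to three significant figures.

Combine the parallel branches: R_p = (1/5.35 + 1/8.66 + 1/10.8 + 1/4.22)⁻¹ = 1.582 kΩ.
Node voltage V_A = V_DC · R_p/(R_s + R_p) = 14.1 × 0.07199 = 1.015 V.
Branch current I = V_A/R_d = 1.015/4.22 = 0.2405 mA.
(Equivalently: I_total = 0.6414 mA, then current-divider fraction G_k/ΣG = 0.3750.)

I ≈ 0.241 mA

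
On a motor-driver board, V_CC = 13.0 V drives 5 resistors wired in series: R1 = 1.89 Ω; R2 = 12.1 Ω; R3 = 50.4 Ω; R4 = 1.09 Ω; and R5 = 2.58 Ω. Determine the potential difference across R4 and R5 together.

ΣR = 1.89 + 12.1 + 50.4 + 1.09 + 2.58 = 68.06 Ω.
R_{R4..R5} = 1.09 + 2.58 = 3.670 Ω.
By the voltage-divider rule, V = 13.0 × 3.670/68.06 = 0.7010 V.

V ≈ 0.701 V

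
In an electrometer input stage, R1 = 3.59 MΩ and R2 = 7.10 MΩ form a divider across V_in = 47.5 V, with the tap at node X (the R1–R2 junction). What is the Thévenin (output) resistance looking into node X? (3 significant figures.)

R_th ≈ 2.38 MΩ

Zeroing V_in shorts the top of R1 to ground, so R_th = R1 ‖ R2 = 2.384 MΩ.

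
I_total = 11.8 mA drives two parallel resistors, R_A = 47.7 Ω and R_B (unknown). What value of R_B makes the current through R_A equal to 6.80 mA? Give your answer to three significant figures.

R_B ≈ 64.9 Ω

Two-branch current divider: I_A = I_total · R_B/(R_A + R_B).
6.80/11.8 = R_B/(R_A + R_B) → R_B = R_A · (0.5763)/(1 − 0.5763) = 47.7 × 1.360 = 64.87 Ω.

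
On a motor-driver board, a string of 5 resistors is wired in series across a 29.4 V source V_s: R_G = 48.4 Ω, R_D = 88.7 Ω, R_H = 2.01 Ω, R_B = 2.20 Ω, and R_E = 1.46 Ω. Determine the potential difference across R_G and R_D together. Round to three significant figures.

V ≈ 28.2 V

Series total: ΣR = 48.4 + 88.7 + 2.01 + 2.20 + 1.46 = 142.8 Ω.
R_{R_G..R_D} = 48.4 + 88.7 = 137.1 Ω.
By the voltage-divider rule, V = 29.4 × 137.1/142.8 = 28.23 V.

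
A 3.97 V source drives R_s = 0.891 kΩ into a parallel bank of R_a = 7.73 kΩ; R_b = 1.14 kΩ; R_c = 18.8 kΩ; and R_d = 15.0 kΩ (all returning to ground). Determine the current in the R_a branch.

I ≈ 0.256 mA

Parallel bank: R_p = 1/(1/7.73 + 1/1.14 + 1/18.8 + 1/15.0) = 0.8878 kΩ.
V_A = 3.97 × 0.8878/1.779 = 1.981 V.
I(R_a) = V_A / R_a = 1.981/7.73 = 0.2563 mA.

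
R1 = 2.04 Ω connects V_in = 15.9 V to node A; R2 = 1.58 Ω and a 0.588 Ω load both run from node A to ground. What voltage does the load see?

The load sits in parallel with R2, giving an effective lower resistance R2' = R2·R_L/(R2+R_L) = 0.4285 Ω.
Then V_out = V_in · R2'/(R1 + R2') = 15.9 × 0.4285/2.469 = 2.760 V.
(Unloaded it would be 6.94 V; the load pulls it down.)

V_out ≈ 2.76 V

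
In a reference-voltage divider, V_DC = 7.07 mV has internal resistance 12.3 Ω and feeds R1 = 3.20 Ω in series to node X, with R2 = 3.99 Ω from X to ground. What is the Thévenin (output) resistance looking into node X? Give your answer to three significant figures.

R_th ≈ 3.17 Ω

R1' = 12.3 + 3.20 = 15.50 Ω (source resistance + R1).
With V_DC suppressed (replaced by a short), R_th = R1' ‖ R2 = (15.50 × 3.99)/(15.50 + 3.99) = 3.173 Ω.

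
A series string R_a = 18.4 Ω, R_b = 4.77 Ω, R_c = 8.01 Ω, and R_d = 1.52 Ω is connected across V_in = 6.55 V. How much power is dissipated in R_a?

The common current is I = 6.55/32.70 = 0.2003 A.
V(R_a) = I·R = 3.686 V; P = V·I = 3.686 × 0.2003 = 0.7383 W.

P ≈ 0.738 W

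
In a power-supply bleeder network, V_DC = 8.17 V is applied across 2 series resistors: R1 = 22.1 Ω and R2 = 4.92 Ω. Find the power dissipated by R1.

P ≈ 2.02 W

Series current I = V_DC/ΣR = 8.17/27.02 = 0.3024 A.
P(R1) = I²·R1 = (0.3024)² × 22.1 = 2.021 W.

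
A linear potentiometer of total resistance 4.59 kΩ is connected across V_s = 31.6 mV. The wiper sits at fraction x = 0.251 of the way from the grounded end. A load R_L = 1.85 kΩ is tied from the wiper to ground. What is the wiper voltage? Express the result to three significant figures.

Lower segment x·R_p = 1.152 kΩ; upper segment (1−x)·R_p = 3.438 kΩ.
R_L loads the lower segment: effective lower R = 0.7100 kΩ.
Loaded-divider output: V_out = 31.6 × 0.1712 = 5.409 mV.
(Unloaded: V_out = x·V_s = 7.93 mV.)

V_out ≈ 5.41 mV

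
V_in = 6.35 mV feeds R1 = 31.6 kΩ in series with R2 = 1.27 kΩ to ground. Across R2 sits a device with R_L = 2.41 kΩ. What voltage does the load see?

V_out ≈ 0.163 mV

R2 ‖ R_L = (1.27 × 2.41)/(1.27 + 2.41) = 0.8317 kΩ.
Voltage divider with the loaded lower leg: V_out = 6.35 × 0.8317/(31.6 + 0.8317) = 6.35 × 0.02565 = 0.1628 mV.
(Unloaded it would be 0.245 mV; the load pulls it down.)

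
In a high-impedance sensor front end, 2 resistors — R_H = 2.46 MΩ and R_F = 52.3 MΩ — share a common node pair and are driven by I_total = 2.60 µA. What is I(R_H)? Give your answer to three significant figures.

For two parallel branches, I_k = I_total · (other R)/(sum of R).
So I = 2.60 × 52.3/54.76 = 2.483 µA.

I ≈ 2.48 µA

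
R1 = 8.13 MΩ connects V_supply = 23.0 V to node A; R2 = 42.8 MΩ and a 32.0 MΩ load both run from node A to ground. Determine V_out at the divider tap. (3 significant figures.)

First combine the lower leg with the load: R2 ‖ R_L = 18.31 MΩ.
Voltage divider with the loaded lower leg: V_out = 23.0 × 18.31/(8.13 + 18.31) = 23.0 × 0.6925 = 15.93 V.

V_out ≈ 15.9 V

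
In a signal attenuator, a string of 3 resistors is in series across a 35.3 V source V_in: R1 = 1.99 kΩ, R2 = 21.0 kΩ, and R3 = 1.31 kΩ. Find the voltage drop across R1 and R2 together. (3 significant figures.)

V ≈ 33.4 V

ΣR = 1.99 + 21.0 + 1.31 = 24.30 kΩ.
R_{R1..R2} = 1.99 + 21.0 = 22.99 kΩ.
Voltage divider: V = V_in · (22.99 / 24.30) = 35.3 × 0.9461 = 33.40 V.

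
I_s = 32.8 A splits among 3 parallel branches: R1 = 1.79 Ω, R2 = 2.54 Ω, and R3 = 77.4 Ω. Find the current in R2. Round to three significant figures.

ΣG = 1/1.79 + 1/2.54 + 1/77.4 = 0.9653.
Current divider: I(R2) = I_s · G_k/ΣG = 32.8 × (0.3937/0.9653) = 32.8 × 0.4079 = 13.38 A.

I ≈ 13.4 A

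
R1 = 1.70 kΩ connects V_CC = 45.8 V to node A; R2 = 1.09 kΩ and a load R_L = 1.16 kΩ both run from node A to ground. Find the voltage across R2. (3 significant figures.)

V_out ≈ 11.4 V

The load sits in parallel with R2, giving an effective lower resistance R2' = R2·R_L/(R2+R_L) = 0.5620 kΩ.
Then V_out = V_CC · R2'/(R1 + R2') = 45.8 × 0.5620/2.262 = 11.38 V.
(Unloaded it would be 17.9 V; the load pulls it down.)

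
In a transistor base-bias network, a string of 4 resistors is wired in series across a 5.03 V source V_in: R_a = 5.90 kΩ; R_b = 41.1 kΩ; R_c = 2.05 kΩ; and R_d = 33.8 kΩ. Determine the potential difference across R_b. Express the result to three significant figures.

V ≈ 2.50 V

Series total: ΣR = 5.90 + 41.1 + 2.05 + 33.8 = 82.85 kΩ.
V = V_in · R/ΣR = 5.03 × 0.4961 = 2.495 V.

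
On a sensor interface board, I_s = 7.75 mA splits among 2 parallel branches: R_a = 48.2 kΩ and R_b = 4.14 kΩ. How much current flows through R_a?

Two-branch current divider: I_k = I_s · R_other/(R_1 + R_2).
So I = 7.75 × 4.14/52.34 = 0.6130 mA.

I ≈ 0.613 mA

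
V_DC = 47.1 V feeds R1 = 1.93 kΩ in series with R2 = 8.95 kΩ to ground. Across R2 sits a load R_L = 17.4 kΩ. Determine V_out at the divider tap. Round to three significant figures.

V_out ≈ 35.5 V

R2 ‖ R_L = (8.95 × 17.4)/(8.95 + 17.4) = 5.910 kΩ.
Then V_out = V_DC · R2'/(R1 + R2') = 47.1 × 5.910/7.840 = 35.51 V.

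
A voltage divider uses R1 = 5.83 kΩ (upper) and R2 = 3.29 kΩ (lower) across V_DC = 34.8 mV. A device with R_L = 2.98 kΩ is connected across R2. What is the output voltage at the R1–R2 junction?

R2 ‖ R_L = (3.29 × 2.98)/(3.29 + 2.98) = 1.564 kΩ.
Now apply the divider: V_out = 34.8 × 0.2115 = 7.360 mV.
(Unloaded it would be 12.6 mV; the load pulls it down.)

V_out ≈ 7.36 mV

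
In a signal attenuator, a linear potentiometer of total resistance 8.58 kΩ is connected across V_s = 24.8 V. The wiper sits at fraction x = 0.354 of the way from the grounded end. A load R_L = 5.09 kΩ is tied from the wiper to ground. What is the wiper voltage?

V_out ≈ 6.34 V

Lower segment x·R_p = 3.037 kΩ; upper segment (1−x)·R_p = 5.543 kΩ.
(x·R_p) ‖ R_L = 1.902 kΩ.
Loaded-divider output: V_out = 24.8 × 0.2555 = 6.337 V.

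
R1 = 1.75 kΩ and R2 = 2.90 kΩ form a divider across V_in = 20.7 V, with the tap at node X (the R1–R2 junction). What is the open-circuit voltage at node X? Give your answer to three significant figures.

Open-circuit (no load on X): V_th = V_in · R2/(R1 + R2) = 20.7 × 2.90/(1.750 + 2.90) = 12.91 V.

V_th ≈ 12.9 V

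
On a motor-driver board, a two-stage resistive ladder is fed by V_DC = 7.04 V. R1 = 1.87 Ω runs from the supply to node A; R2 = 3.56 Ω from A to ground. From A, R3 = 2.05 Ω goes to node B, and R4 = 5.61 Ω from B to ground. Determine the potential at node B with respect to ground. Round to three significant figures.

V_B ≈ 2.91 V

The second stage (R3 + R4 = 7.660 Ω) loads node A in parallel with R2.
R2 ‖ (R3+R4) = 2.430 Ω.
V_A = 7.04 × 2.430/(1.87 + 2.430) = 3.979 V.
Then the unloaded second divider: V_B = V_A × R4/(R3+R4) = 3.979 × 0.7324 = 2.914 V.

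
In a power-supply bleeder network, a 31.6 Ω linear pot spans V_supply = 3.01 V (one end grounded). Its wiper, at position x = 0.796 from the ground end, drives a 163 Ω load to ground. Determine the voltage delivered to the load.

V_out ≈ 2.32 V

The pot divides into 6.446 Ω above the wiper and 25.15 Ω below.
R_L loads the lower segment: effective lower R = 21.79 Ω.
V_out = 3.01 × 21.79/(6.446 + 21.79) = 2.323 V.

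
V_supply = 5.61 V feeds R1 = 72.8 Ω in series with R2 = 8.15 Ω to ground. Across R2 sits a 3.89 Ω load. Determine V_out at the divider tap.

The load sits in parallel with R2, giving an effective lower resistance R2' = R2·R_L/(R2+R_L) = 2.633 Ω.
Voltage divider with the loaded lower leg: V_out = 5.61 × 2.633/(72.8 + 2.633) = 5.61 × 0.03491 = 0.1958 V.

V_out ≈ 0.196 V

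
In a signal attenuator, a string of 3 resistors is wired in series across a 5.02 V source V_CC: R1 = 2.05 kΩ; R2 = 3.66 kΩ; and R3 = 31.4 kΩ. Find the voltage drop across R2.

V ≈ 0.495 V

Series total: ΣR = 2.05 + 3.66 + 31.4 = 37.11 kΩ.
V = V_CC · R/ΣR = 5.02 × 0.09863 = 0.4951 V.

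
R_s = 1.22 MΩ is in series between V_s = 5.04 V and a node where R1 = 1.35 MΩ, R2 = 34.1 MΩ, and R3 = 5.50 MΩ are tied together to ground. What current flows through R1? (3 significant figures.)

I ≈ 1.73 µA

Equivalent of the parallel group: R_p = 1.051 MΩ.
Node voltage V_A = V_s · R_p/(R_s + R_p) = 5.04 × 0.4627 = 2.332 V.
I(R1) = V_A / R1 = 2.332/1.35 = 1.727 µA.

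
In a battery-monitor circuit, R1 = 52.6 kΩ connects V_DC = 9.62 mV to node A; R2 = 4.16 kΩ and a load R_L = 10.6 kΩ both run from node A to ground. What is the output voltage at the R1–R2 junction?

V_out ≈ 0.517 mV

First combine the lower leg with the load: R2 ‖ R_L = 2.988 kΩ.
Voltage divider with the loaded lower leg: V_out = 9.62 × 2.988/(52.6 + 2.988) = 9.62 × 0.05374 = 0.5170 mV.
(Unloaded it would be 0.705 mV; the load pulls it down.)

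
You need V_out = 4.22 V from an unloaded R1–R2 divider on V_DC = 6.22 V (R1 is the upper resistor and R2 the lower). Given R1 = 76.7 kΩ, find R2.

Required fraction k = V_out/V_DC = 0.6785.
R2 = R1 · 0.6785/(1 − 0.6785) = 161.8 kΩ.

R2 ≈ 162 kΩ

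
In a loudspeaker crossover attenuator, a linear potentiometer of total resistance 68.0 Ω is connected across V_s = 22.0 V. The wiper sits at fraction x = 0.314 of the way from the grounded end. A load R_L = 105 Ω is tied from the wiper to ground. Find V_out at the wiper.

V_out ≈ 6.06 V

Lower segment x·R_p = 21.35 Ω; upper segment (1−x)·R_p = 46.65 Ω.
(x·R_p) ‖ R_L = 17.74 Ω.
V_out = 22.0 × 17.74/(46.65 + 17.74) = 6.062 V.
(Unloaded: V_out = x·V_s = 6.91 V.)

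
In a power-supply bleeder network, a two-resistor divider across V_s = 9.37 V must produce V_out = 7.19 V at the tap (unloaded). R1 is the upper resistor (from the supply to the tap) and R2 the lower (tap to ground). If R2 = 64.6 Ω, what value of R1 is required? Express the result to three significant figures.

R1 ≈ 19.6 Ω

The divider ratio is R2/(R1+R2) = 7.19/9.37 = 0.7673.
Rearranging, R1 = R2·(1−k)/k = 64.6 × 0.3032 = 19.59 Ω.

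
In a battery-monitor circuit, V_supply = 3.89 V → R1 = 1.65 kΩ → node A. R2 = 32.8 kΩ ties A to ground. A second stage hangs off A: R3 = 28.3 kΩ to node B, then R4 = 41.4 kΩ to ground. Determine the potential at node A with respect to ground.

V_A ≈ 3.62 V

Node A sees R2 in parallel with the series input of stage 2, R3 + R4 = 69.70 kΩ.
Effective lower resistance at A: R2 ‖ 69.70 = 22.30 kΩ.
V_A = 3.89 × 22.30/(1.65 + 22.30) = 3.622 V.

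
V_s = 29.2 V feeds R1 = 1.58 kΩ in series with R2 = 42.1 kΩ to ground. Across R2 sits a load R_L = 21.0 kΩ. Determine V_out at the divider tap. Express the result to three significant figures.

R2 ‖ R_L = (42.1 × 21.0)/(42.1 + 21.0) = 14.01 kΩ.
Then V_out = V_s · R2'/(R1 + R2') = 29.2 × 14.01/15.59 = 26.24 V.

V_out ≈ 26.2 V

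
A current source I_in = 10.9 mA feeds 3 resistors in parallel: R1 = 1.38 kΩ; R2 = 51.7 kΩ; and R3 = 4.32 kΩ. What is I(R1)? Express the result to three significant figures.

I ≈ 8.10 mA

ΣG = 1/1.38 + 1/51.7 + 1/4.32 = 0.9755.
By the current-divider rule, I = I_in · G_k/ΣG = 10.9 × 0.7429 = 8.097 mA.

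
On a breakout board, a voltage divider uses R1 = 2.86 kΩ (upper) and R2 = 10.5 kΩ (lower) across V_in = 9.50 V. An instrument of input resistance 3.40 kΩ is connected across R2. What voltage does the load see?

V_out ≈ 4.49 V

The load sits in parallel with R2, giving an effective lower resistance R2' = R2·R_L/(R2+R_L) = 2.568 kΩ.
Now apply the divider: V_out = 9.50 × 0.4731 = 4.495 V.
(Unloaded it would be 7.47 V; the load pulls it down.)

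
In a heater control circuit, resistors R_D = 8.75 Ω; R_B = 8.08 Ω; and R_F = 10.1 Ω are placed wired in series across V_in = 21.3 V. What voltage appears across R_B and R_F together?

V ≈ 14.4 V

ΣR = 8.75 + 8.08 + 10.1 = 26.93 Ω.
R_{R_B..R_F} = 8.08 + 10.1 = 18.18 Ω.
V = V_in · R/ΣR = 21.3 × 0.6751 = 14.38 V.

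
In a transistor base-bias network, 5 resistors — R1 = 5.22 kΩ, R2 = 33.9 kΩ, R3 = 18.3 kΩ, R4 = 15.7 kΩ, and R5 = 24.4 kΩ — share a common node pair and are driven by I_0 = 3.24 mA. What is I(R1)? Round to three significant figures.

ΣG = 1/5.22 + 1/33.9 + 1/18.3 + 1/15.7 + 1/24.4 = 0.3804.
Current divider: I(R1) = I_0 · G_k/ΣG = 3.24 × (0.1916/0.3804) = 3.24 × 0.5036 = 1.632 mA.

I ≈ 1.63 mA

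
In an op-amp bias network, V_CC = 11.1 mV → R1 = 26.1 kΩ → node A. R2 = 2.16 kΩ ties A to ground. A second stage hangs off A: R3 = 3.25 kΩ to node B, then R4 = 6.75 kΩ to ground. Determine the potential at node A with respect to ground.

Node A sees R2 in parallel with the series input of stage 2, R3 + R4 = 10.00 kΩ.
R2 ‖ (R3+R4) = 1.776 kΩ.
First divider: V_A = V_CC · 1.776/(26.1 + 1.776) = 0.7073 mV.

V_A ≈ 0.707 mV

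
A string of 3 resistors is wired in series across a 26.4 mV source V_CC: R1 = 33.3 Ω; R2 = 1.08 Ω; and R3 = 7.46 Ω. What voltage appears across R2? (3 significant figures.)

V ≈ 0.681 mV

Total series resistance ΣR = 33.3 + 1.08 + 7.46 = 41.84 Ω.
Voltage divider: V = V_CC · (1.080 / 41.84) = 26.4 × 0.02581 = 0.6815 mV.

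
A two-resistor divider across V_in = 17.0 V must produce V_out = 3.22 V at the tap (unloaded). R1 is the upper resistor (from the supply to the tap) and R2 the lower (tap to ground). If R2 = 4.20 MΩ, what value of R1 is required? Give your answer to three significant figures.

V_out/V_in = R2/(R1+R2) = 0.1894.
So R1 = R2 · (V_in/V_out − 1) = 4.20 × (17.0/3.22 − 1) = 4.20 × 4.280 = 17.97 MΩ.

R1 ≈ 18.0 MΩ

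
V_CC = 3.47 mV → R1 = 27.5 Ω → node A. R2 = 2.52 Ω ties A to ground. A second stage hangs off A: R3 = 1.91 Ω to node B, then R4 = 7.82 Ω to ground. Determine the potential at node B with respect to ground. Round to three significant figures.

V_B ≈ 0.189 mV

Node A sees R2 in parallel with the series input of stage 2, R3 + R4 = 9.730 Ω.
R2 ‖ (R3+R4) = 2.002 Ω.
First divider: V_A = V_CC · 2.002/(27.5 + 2.002) = 0.2354 mV.
Then the unloaded second divider: V_B = V_A × R4/(R3+R4) = 0.2354 × 0.8037 = 0.1892 mV.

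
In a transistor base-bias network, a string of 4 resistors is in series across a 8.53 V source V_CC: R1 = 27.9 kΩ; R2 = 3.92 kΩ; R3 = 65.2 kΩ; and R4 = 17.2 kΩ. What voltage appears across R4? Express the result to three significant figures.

V ≈ 1.28 V

Series total: ΣR = 27.9 + 3.92 + 65.2 + 17.2 = 114.2 kΩ.
Voltage divider: V = V_CC · (17.20 / 114.2) = 8.53 × 0.1506 = 1.285 V.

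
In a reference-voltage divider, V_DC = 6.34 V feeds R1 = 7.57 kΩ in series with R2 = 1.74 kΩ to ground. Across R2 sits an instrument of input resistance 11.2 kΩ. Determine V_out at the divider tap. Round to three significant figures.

V_out ≈ 1.05 V

R2 ‖ R_L = (1.74 × 11.2)/(1.74 + 11.2) = 1.506 kΩ.
Now apply the divider: V_out = 6.34 × 0.1659 = 1.052 V.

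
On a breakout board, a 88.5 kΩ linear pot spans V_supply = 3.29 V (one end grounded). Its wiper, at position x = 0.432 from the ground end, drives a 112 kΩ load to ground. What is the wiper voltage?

Lower segment x·R_p = 38.23 kΩ; upper segment (1−x)·R_p = 50.27 kΩ.
(x·R_p) ‖ R_L = 28.50 kΩ.
Loaded-divider output: V_out = 3.29 × 0.3618 = 1.190 V.

V_out ≈ 1.19 V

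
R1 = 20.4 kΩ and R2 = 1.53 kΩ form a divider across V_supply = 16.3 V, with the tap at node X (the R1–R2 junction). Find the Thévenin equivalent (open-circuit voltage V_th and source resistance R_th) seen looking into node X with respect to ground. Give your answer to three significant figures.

Open-circuit (no load on X): V_th = V_supply · R2/(R1 + R2) = 16.3 × 1.53/(20.40 + 1.53) = 1.137 V.
Zeroing V_supply shorts the top of R1 to ground, so R_th = R1 ‖ R2 = 1.423 kΩ.

V_th ≈ 1.14 V, R_th ≈ 1.42 kΩ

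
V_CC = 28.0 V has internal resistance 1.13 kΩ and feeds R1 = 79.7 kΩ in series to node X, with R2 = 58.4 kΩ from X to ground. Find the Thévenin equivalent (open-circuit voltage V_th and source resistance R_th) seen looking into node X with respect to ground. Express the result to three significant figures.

V_th ≈ 11.7 V, R_th ≈ 33.9 kΩ

R1' = 1.13 + 79.7 = 80.83 kΩ (source resistance + R1).
Open-circuit (no load on X): V_th = V_CC · R2/(R1' + R2) = 28.0 × 58.4/(80.83 + 58.4) = 11.74 V.
Looking into X with the source shorted: R_th = R1'·R2/(R1'+R2) = 80.83 × 58.4/139.2 = 33.90 kΩ.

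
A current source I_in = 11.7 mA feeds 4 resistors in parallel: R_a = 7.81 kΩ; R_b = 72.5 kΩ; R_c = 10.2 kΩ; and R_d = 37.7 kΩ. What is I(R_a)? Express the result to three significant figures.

I ≈ 5.62 mA

Conductances: ΣG = 1/7.81 + 1/72.5 + 1/10.2 + 1/37.7 = 0.2664 (1/kΩ).
By the current-divider rule, I = I_in · G_k/ΣG = 11.7 × 0.4806 = 5.623 mA.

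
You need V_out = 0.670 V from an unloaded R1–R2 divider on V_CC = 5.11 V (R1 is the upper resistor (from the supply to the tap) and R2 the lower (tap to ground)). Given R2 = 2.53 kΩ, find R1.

R1 ≈ 16.8 kΩ

The divider ratio is R2/(R1+R2) = 0.670/5.11 = 0.1311.
Rearranging, R1 = R2·(1−k)/k = 2.53 × 6.627 = 16.77 kΩ.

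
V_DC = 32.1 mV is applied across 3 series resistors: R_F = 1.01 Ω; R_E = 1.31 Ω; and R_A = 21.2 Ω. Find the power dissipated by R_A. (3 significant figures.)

The common current is I = 32.1/23.52 = 1.365 mA.
P = I²R = 1.863 × 21.2 = 39.49 µW.

P ≈ 39.5 µW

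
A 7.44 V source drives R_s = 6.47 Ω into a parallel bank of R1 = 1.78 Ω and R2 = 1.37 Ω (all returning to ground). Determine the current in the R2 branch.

I ≈ 0.580 A

Equivalent of the parallel group: R_p = 0.7742 Ω.
Node voltage V_A = V_s · R_p/(R_s + R_p) = 7.44 × 0.1069 = 0.7951 V.
I(R2) = V_A / R2 = 0.7951/1.37 = 0.5804 A.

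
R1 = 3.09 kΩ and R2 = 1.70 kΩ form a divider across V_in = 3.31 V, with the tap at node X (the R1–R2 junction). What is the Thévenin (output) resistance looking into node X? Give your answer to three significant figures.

Looking into X with the source shorted: R_th = R1·R2/(R1+R2) = 3.090 × 1.70/4.790 = 1.097 kΩ.

R_th ≈ 1.10 kΩ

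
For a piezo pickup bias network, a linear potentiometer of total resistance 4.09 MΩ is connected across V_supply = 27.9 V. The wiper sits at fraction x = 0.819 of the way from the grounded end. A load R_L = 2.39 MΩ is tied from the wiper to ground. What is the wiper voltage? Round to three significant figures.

The pot divides into 0.7403 MΩ above the wiper and 3.350 MΩ below.
Lower segment in parallel with the load: 3.350 ‖ 2.39 = 1.395 MΩ.
Loaded-divider output: V_out = 27.9 × 0.6533 = 18.23 V.
(Unloaded: V_out = x·V_supply = 22.9 V.)

V_out ≈ 18.2 V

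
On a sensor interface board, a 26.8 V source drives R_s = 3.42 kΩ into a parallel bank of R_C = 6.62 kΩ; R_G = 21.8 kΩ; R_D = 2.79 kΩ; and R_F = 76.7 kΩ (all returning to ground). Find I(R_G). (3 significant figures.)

Combine the parallel branches: R_p = (1/6.62 + 1/21.8 + 1/2.79 + 1/76.7)⁻¹ = 1.759 kΩ.
V_A by voltage divider: V_A = 26.8 × 1.759/(3.42 + 1.759) = 9.104 V.
Branch current I = V_A/R_G = 9.104/21.8 = 0.4176 mA.

I ≈ 0.418 mA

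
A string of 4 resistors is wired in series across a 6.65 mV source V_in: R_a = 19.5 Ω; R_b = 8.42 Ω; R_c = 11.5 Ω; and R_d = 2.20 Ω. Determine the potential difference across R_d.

V ≈ 0.352 mV

Total series resistance ΣR = 19.5 + 8.42 + 11.5 + 2.20 = 41.62 Ω.
V = V_in · R/ΣR = 6.65 × 0.05286 = 0.3515 mV.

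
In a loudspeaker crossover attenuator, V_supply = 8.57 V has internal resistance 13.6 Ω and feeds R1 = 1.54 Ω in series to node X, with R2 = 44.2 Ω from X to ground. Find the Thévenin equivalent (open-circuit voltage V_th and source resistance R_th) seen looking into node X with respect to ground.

R1' = 13.6 + 1.54 = 15.14 Ω (source resistance + R1).
With X open, the divider is unloaded: V_th = 8.57 × 44.2/59.34 = 6.383 V.
Zeroing V_supply shorts the top of R1' to ground, so R_th = R1' ‖ R2 = 11.28 Ω.

V_th ≈ 6.38 V, R_th ≈ 11.3 Ω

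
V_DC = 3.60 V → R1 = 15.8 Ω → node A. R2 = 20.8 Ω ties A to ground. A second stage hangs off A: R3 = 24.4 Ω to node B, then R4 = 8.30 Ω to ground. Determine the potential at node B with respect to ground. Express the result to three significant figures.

V_B ≈ 0.407 V

Looking into the second stage from A: R3 + R4 = 32.70 Ω appears in parallel with R2.
R2 ‖ (R3+R4) = 12.71 Ω.
V_A = 3.60 × 12.71/(15.8 + 12.71) = 1.605 V.
Then the unloaded second divider: V_B = V_A × R4/(R3+R4) = 1.605 × 0.2538 = 0.4074 V.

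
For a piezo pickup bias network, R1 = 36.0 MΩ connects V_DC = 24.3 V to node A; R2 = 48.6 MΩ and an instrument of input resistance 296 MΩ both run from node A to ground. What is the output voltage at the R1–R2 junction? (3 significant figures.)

V_out ≈ 13.0 V

First combine the lower leg with the load: R2 ‖ R_L = 41.75 MΩ.
Now apply the divider: V_out = 24.3 × 0.5370 = 13.05 V.
(Unloaded it would be 14.0 V; the load pulls it down.)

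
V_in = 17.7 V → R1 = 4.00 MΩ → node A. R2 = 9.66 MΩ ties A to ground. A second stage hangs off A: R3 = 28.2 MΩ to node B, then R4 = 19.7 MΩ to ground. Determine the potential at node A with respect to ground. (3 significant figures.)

V_A ≈ 11.8 V

The second stage (R3 + R4 = 47.90 MΩ) loads node A in parallel with R2.
Effective lower resistance at A: R2 ‖ 47.90 = 8.039 MΩ.
So V_A = 17.7 × 0.6677 = 11.82 V.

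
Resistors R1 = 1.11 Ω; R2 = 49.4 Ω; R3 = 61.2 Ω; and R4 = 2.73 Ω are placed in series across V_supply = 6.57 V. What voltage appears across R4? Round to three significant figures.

Total series resistance ΣR = 1.11 + 49.4 + 61.2 + 2.73 = 114.4 Ω.
By the voltage-divider rule, V = 6.57 × 2.730/114.4 = 0.1567 V.

V ≈ 0.157 V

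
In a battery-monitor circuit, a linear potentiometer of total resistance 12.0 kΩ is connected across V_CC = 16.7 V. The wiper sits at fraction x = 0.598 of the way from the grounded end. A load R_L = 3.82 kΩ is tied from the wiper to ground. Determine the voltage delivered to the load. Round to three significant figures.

V_out ≈ 5.69 V

The pot divides into 4.824 kΩ above the wiper and 7.176 kΩ below.
(x·R_p) ‖ R_L = 2.493 kΩ.
Loaded-divider output: V_out = 16.7 × 0.3407 = 5.690 V.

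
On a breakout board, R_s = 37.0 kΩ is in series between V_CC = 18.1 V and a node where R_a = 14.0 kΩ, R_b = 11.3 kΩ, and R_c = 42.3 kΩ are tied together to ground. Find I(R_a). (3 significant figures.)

Parallel bank: R_p = 1/(1/14.0 + 1/11.3 + 1/42.3) = 5.448 kΩ.
V_A by voltage divider: V_A = 18.1 × 5.448/(37.0 + 5.448) = 2.323 V.
I(R_a) = V_A / R_a = 2.323/14.0 = 0.1659 mA.

I ≈ 0.166 mA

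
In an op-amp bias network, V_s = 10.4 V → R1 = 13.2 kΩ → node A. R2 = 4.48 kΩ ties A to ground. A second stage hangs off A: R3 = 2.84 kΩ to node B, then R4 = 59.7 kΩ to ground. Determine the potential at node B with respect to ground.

Looking into the second stage from A: R3 + R4 = 62.54 kΩ appears in parallel with R2.
R2 ‖ (R3+R4) = 4.181 kΩ.
V_A = 10.4 × 4.181/(13.2 + 4.181) = 2.502 V.
Stage 2 is unloaded, so V_B = V_A · R4/(R3+R4) = 2.502 × 59.7/62.54 = 2.388 V.

V_B ≈ 2.39 V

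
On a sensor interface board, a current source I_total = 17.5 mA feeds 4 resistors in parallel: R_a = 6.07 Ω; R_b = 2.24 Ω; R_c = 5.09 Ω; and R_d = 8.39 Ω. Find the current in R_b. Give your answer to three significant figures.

I ≈ 8.43 mA

Conductances: ΣG = 1/6.07 + 1/2.24 + 1/5.09 + 1/8.39 = 0.9268 (1/Ω).
R_b takes the fraction G_k/ΣG = 0.4464/0.9268 = 0.4817, so I = 17.5 × 0.4817 = 8.429 mA.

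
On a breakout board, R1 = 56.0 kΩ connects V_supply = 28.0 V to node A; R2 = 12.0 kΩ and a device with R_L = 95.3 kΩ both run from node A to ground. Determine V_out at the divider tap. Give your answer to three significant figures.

First combine the lower leg with the load: R2 ‖ R_L = 10.66 kΩ.
Now apply the divider: V_out = 28.0 × 0.1599 = 4.477 V.

V_out ≈ 4.48 V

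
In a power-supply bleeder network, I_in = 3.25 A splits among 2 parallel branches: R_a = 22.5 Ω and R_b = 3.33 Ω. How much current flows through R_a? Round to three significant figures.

For two parallel branches, I_k = I_in · (other R)/(sum of R).
I(R_a) = 3.25 × 3.33/(22.5 + 3.33) = 3.25 × 0.1289 = 0.4190 A.

I ≈ 0.419 A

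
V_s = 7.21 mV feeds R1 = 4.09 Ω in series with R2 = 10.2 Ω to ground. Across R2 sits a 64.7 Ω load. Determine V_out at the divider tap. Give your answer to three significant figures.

V_out ≈ 4.92 mV

The load sits in parallel with R2, giving an effective lower resistance R2' = R2·R_L/(R2+R_L) = 8.811 Ω.
Now apply the divider: V_out = 7.21 × 0.6830 = 4.924 mV.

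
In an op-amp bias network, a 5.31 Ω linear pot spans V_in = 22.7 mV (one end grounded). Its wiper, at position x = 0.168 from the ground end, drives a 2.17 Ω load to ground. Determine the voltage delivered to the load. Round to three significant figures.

V_out ≈ 2.84 mV

Lower segment x·R_p = 0.8921 Ω; upper segment (1−x)·R_p = 4.418 Ω.
R_L loads the lower segment: effective lower R = 0.6322 Ω.
Loaded-divider output: V_out = 22.7 × 0.1252 = 2.842 mV.
(Unloaded: V_out = x·V_in = 3.81 mV.)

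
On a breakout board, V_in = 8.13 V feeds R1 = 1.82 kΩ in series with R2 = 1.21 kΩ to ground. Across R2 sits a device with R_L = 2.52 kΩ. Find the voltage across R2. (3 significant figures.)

V_out ≈ 2.52 V

The load sits in parallel with R2, giving an effective lower resistance R2' = R2·R_L/(R2+R_L) = 0.8175 kΩ.
Voltage divider with the loaded lower leg: V_out = 8.13 × 0.8175/(1.82 + 0.8175) = 8.13 × 0.3099 = 2.520 V.
(Unloaded it would be 3.25 V; the load pulls it down.)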